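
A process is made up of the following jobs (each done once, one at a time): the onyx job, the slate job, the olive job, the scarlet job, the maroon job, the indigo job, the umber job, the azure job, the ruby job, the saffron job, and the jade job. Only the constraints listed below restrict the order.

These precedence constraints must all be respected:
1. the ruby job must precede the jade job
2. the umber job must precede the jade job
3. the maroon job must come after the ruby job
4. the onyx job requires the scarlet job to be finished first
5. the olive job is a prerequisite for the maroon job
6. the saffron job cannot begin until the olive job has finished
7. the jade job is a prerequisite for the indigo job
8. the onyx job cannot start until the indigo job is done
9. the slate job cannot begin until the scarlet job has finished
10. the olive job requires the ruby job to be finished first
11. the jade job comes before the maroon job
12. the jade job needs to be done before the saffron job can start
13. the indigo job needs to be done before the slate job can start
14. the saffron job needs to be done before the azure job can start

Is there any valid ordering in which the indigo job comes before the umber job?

There is a dependency chain the umber job → the jade job → the indigo job, so the indigo job always comes after the umber job.
So no valid ordering can have the indigo job before the umber job.

No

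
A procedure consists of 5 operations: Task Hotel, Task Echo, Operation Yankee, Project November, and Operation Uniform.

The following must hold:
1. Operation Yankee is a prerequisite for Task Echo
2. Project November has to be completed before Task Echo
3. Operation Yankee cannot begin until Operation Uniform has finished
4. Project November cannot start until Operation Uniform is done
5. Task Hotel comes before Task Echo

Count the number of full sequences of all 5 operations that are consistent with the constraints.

8

2 operations have no prerequisites (Task Hotel, Operation Uniform), so any of them could come first.
Enumerating by repeatedly choosing an available operation (one whose prerequisites are all placed) gives 8 distinct complete orderings.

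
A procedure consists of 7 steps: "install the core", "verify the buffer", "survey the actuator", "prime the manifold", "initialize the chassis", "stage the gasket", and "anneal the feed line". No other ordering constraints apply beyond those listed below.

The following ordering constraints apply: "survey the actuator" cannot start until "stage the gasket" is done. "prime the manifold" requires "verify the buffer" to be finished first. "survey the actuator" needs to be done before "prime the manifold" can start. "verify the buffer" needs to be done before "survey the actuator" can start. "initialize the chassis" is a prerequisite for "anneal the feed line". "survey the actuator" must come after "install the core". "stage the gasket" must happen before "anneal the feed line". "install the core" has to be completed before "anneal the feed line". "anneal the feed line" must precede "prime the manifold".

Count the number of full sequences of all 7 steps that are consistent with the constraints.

The steps with no prerequisites are "install the core", "verify the buffer", "initialize the chassis", "stage the gasket"; any of them can be placed first.
Counting all ways to extend the partial order to a total order gives 60.

60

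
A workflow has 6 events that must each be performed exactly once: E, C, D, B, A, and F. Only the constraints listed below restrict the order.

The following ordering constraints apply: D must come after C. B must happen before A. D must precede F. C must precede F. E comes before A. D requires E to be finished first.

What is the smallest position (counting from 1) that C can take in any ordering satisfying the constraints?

No constraint forces any other event before C, so it can be placed first.

1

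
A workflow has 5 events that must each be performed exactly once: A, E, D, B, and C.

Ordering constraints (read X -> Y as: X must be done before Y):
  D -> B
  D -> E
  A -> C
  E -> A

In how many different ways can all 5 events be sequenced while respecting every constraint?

4

D is the only event with nothing required before it, so every ordering starts there.
Enumerating by repeatedly choosing an available event (one whose prerequisites are all placed) gives 4 distinct complete orderings.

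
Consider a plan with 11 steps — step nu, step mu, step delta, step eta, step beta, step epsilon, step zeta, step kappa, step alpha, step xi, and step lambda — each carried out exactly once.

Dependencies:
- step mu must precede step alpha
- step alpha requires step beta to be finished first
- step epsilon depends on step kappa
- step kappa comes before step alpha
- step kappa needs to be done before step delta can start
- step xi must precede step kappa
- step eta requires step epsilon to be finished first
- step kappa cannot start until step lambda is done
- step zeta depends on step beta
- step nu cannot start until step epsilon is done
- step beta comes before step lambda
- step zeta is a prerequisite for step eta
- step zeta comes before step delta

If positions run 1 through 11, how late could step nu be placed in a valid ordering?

11

No constraint forces any step after step nu, so it can be placed last, in position 11.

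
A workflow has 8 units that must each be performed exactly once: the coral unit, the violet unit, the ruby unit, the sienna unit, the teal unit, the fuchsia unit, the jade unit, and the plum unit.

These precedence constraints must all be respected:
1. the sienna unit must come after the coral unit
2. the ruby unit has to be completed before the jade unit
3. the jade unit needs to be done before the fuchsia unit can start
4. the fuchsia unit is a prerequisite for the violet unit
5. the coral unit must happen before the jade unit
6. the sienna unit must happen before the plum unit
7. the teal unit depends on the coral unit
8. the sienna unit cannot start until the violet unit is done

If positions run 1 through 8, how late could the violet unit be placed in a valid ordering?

The units that are forced after the violet unit, directly or by a chain of constraints, are the sienna unit, the plum unit. That's 2 units.
With 2 mandatory successors out of 8 units total, the latest slot for the violet unit is 8−2 = 6, and it's reachable by doing all non-successors before the violet unit.

6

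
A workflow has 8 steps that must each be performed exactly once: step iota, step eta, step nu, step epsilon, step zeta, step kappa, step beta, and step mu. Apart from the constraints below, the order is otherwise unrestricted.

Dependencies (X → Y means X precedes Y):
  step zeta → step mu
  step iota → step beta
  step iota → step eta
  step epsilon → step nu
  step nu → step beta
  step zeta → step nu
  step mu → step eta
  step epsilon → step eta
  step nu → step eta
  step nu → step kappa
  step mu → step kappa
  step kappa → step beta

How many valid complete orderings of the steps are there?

3 steps have no prerequisites (step iota, step epsilon, step zeta), so any of them could come first.
Counting all ways to extend the partial order to a total order gives 85.

85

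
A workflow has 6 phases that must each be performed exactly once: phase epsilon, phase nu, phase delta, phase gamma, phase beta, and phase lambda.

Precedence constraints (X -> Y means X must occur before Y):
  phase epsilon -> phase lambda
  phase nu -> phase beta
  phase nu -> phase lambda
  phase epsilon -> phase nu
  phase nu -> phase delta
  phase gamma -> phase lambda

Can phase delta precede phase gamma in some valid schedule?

The constraints leave phase delta and phase gamma unordered relative to each other; nothing requires phase gamma earlier.
So a valid ordering placing phase delta earlier than phase gamma exists.

Yes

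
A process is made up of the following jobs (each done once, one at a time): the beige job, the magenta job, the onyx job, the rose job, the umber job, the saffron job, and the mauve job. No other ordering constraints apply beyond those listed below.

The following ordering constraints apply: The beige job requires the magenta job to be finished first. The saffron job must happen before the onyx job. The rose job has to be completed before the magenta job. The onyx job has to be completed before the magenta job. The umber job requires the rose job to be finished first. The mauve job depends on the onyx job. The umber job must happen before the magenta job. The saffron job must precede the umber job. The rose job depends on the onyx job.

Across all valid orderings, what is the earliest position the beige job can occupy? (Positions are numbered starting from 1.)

6

The jobs that are forced before the beige job, directly or transitively, are the magenta job, the onyx job, the rose job, the umber job, the saffron job. That's 5 jobs.
With 5 mandatory predecessors, the earliest the beige job can sit is position 5+1 = 6, and placing just those 5 first achieves it.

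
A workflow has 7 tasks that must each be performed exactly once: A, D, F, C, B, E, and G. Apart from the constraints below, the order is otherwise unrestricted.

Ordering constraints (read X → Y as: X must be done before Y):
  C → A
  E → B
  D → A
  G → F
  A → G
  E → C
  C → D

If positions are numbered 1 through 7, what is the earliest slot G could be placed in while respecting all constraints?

5

The tasks that are forced before G, directly or transitively, are A, D, C, E. That's 4 tasks.
So at minimum 4 tasks come before G, putting G no earlier than position 5. That position is achievable by scheduling exactly those predecessors first.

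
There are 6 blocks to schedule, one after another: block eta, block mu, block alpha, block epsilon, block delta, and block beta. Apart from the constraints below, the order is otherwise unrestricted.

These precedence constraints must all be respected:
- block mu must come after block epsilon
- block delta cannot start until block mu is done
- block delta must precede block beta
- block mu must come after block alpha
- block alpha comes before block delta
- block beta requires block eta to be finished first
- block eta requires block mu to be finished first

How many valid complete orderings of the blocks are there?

4

2 blocks have no prerequisites (block alpha, block epsilon), so any of them could come first.
Systematically extending each partial ordering one block at a time and counting, there are 4 complete orderings.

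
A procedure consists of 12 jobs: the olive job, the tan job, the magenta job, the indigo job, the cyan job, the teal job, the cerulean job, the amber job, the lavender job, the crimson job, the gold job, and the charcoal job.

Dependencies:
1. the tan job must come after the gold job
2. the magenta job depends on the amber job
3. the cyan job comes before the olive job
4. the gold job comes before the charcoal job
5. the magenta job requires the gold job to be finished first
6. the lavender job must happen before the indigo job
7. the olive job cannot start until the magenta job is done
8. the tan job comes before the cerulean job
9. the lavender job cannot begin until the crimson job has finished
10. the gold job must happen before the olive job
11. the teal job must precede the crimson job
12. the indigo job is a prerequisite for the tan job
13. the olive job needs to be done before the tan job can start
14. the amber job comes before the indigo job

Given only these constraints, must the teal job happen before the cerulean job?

Yes

Chaining the stated constraints: the teal job → the crimson job → the lavender job → the indigo job → the tan job → the cerulean job.
Hence the teal job necessarily comes before the cerulean job.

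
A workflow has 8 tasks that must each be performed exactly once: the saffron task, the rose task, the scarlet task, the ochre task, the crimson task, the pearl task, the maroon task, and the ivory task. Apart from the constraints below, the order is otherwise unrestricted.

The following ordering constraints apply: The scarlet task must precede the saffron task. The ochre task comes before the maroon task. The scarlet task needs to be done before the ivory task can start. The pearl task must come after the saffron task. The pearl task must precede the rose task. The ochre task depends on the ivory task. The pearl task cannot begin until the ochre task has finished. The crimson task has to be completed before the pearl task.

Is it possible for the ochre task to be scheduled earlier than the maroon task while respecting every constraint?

The constraints force the ochre task before the maroon task, so yes — every valid ordering has the ochre task earlier.

Yes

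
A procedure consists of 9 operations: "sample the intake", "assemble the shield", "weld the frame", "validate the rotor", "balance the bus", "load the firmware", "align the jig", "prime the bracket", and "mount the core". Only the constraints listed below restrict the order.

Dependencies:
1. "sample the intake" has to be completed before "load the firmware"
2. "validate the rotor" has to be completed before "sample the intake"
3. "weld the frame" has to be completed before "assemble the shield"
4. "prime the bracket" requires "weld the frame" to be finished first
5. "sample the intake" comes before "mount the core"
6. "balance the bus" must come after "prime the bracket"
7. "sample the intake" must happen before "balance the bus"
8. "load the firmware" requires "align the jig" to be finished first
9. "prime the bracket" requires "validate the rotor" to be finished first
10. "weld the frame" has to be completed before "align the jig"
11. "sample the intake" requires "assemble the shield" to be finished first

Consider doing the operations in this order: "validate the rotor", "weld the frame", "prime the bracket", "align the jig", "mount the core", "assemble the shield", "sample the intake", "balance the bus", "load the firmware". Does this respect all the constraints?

No

The sequence places "mount the core" ahead of "sample the intake".
Since "sample the intake" is required before "mount the core", the ordering is invalid.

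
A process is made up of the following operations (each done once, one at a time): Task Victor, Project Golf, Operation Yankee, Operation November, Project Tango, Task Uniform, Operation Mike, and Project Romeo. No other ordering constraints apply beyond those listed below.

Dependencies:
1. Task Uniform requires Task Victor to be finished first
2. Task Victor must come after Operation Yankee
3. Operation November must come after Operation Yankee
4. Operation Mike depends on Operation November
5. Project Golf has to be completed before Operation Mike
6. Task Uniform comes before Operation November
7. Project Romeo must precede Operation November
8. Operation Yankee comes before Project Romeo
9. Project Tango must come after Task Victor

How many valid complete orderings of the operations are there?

The operations with no prerequisites are Project Golf, Operation Yankee; any of them can be placed first.
Systematically extending each partial ordering one operation at a time and counting, there are 95 complete orderings.

95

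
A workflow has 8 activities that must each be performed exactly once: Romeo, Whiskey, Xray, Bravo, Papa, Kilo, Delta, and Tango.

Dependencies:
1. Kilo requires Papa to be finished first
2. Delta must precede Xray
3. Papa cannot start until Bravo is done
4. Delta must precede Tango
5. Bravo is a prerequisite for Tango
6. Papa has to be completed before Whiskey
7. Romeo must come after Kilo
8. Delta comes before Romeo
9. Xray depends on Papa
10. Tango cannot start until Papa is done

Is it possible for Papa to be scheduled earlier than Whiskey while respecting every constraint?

Yes

Every valid ordering already has Papa before Whiskey (the constraints require it), so in particular at least one does.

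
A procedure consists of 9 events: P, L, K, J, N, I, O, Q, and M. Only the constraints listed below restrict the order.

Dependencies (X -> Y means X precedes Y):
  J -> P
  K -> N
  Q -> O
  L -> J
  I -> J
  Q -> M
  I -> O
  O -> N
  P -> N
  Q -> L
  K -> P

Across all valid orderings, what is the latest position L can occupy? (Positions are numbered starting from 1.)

6

Every event that must follow L has to come after it. Tracing all chains starting from L, those events are: P, J, N — 3 in total.
With 3 mandatory successors out of 9 events total, the latest slot for L is 9−3 = 6, and it's reachable by doing all non-successors before L.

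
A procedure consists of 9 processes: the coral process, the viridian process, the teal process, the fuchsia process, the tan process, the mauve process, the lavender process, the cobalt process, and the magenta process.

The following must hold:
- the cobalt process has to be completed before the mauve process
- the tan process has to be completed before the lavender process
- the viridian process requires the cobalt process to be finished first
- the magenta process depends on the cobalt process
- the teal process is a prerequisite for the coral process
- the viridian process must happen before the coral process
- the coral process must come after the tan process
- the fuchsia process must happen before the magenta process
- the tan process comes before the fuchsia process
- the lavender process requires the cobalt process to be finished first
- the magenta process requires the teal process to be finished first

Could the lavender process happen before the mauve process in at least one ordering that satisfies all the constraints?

Nothing in the constraints forces the mauve process before the lavender process — there is no chain from the mauve process to the lavender process.
So a valid ordering placing the lavender process earlier than the mauve process exists.

Yes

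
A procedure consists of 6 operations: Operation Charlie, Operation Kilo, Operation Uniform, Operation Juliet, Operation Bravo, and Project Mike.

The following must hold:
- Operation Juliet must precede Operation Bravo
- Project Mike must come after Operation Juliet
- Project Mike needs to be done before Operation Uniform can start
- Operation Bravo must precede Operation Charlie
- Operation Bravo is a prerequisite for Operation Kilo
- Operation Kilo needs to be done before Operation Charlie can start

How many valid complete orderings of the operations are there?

10

Operation Juliet is the only operation with nothing required before it, so every ordering starts there.
Systematically extending each partial ordering one operation at a time and counting, there are 10 complete orderings.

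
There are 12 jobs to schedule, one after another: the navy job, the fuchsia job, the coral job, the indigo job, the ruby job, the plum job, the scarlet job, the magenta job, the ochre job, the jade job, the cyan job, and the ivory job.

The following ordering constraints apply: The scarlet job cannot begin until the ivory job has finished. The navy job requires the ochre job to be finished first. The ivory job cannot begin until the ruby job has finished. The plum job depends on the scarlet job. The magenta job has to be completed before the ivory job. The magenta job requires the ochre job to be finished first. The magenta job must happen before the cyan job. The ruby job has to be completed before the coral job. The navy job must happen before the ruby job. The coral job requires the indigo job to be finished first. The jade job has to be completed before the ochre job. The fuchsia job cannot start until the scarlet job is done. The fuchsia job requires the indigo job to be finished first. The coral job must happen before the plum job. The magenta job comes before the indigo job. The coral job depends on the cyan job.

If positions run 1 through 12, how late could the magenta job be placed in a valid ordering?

5

The jobs that are forced after the magenta job, directly or by a chain of constraints, are the fuchsia job, the coral job, the indigo job, the plum job, the scarlet job, the cyan job, the ivory job. That's 7 jobs.
So at least 7 jobs follow the magenta job, putting the magenta job no later than position 5. That position is achievable by scheduling everything else first.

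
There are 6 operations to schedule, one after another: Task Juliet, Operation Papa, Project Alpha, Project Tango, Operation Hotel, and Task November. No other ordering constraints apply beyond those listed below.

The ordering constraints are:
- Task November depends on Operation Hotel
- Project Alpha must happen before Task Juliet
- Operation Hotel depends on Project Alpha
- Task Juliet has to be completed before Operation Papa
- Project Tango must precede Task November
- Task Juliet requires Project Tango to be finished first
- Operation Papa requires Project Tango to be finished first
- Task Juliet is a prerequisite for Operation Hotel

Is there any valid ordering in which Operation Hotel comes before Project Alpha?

No

The constraints give a chain Project Alpha → Operation Hotel, which forces Project Alpha before Operation Hotel.
So no valid ordering can have Operation Hotel before Project Alpha.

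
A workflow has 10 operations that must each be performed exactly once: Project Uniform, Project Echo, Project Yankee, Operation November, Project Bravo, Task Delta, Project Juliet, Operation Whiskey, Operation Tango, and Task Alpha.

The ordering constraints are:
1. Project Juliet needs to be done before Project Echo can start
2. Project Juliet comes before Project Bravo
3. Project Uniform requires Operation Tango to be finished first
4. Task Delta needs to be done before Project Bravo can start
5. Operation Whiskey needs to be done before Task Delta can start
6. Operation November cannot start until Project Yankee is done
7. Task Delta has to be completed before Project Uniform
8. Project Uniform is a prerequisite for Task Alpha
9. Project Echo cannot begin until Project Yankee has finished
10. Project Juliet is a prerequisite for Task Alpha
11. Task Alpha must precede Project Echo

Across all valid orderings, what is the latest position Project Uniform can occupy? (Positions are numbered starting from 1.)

Following every chain forward from Project Uniform, the operations that must come later are Project Echo, Task Alpha — 2 of them.
So at least 2 operations follow Project Uniform, putting Project Uniform no later than position 8. That position is achievable by scheduling everything else first.

8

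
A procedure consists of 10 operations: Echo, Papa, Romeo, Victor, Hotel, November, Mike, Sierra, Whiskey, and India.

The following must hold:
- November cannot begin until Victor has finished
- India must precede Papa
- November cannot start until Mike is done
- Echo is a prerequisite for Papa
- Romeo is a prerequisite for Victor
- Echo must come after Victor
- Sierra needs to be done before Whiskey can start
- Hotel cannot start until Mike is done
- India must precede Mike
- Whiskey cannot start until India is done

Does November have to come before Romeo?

No

The constraints actually force Romeo before November (via Romeo → Victor → November), not the other way around.
So November never precedes Romeo.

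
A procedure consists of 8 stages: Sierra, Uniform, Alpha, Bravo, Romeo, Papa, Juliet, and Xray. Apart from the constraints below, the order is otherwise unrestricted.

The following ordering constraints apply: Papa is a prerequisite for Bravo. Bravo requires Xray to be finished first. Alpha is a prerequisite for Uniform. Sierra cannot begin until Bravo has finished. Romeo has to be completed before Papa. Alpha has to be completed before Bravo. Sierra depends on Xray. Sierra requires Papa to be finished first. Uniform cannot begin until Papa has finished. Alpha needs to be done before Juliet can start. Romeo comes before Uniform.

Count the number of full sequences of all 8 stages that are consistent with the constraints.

216

The stages with no prerequisites are Alpha, Romeo, Xray; any of them can be placed first.
Systematically extending each partial ordering one stage at a time and counting, there are 216 complete orderings.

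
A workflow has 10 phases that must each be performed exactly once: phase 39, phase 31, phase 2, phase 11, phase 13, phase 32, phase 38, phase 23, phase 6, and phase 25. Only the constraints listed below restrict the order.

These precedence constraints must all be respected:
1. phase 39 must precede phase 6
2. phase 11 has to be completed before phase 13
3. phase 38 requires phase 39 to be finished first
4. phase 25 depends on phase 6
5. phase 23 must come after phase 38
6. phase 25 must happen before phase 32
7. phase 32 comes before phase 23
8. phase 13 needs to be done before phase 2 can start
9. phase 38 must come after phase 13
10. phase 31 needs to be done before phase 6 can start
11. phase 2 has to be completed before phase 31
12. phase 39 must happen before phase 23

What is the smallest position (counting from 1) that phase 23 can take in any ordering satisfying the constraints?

10

Working backwards through the constraints from phase 23, its full set of required predecessors is phase 39, phase 31, phase 2, phase 11, phase 13, phase 32, phase 38, phase 6, phase 25 — 9 of them.
So at minimum 9 phases come before phase 23, putting phase 23 no earlier than position 10. That position is achievable by scheduling exactly those predecessors first.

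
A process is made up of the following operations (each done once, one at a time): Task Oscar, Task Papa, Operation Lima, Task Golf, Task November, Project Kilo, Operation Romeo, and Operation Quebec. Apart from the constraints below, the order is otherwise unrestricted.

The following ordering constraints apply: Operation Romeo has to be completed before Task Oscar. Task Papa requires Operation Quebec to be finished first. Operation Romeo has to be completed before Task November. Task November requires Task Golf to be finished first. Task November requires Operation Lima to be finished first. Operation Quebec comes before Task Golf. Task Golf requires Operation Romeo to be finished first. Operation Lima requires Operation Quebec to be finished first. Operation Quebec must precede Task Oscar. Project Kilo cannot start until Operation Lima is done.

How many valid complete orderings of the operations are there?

430

2 operations have no prerequisites (Operation Romeo, Operation Quebec), so any of them could come first.
Systematically extending each partial ordering one operation at a time and counting, there are 430 complete orderings.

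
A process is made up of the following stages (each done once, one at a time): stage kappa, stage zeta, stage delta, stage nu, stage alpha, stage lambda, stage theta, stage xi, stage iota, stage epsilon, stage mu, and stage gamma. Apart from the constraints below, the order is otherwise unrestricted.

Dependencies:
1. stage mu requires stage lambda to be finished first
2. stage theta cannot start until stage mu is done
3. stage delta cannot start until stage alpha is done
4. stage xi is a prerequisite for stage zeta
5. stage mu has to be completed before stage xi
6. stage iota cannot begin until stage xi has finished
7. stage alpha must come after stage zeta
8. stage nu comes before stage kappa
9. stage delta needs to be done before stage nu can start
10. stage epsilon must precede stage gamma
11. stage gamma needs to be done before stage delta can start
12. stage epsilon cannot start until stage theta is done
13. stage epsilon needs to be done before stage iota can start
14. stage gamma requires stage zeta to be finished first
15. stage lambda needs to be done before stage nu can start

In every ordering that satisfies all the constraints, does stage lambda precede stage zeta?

Chaining the stated constraints: stage lambda → stage mu → stage xi → stage zeta.
Hence stage lambda necessarily comes before stage zeta.

Yes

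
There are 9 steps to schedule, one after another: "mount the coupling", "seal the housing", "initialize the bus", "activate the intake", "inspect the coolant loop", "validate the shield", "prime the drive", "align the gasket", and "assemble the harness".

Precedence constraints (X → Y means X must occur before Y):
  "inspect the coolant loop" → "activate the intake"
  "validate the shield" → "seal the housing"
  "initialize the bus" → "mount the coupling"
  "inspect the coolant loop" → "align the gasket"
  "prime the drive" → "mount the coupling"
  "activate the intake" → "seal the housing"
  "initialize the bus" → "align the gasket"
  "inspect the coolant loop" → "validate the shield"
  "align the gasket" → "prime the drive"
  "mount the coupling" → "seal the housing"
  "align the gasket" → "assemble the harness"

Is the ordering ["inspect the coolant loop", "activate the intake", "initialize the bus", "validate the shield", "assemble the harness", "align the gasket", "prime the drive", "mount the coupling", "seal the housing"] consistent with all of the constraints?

In the proposed order, "assemble the harness" appears before "align the gasket".
That contradicts the constraint that "align the gasket" must precede "assemble the harness".

No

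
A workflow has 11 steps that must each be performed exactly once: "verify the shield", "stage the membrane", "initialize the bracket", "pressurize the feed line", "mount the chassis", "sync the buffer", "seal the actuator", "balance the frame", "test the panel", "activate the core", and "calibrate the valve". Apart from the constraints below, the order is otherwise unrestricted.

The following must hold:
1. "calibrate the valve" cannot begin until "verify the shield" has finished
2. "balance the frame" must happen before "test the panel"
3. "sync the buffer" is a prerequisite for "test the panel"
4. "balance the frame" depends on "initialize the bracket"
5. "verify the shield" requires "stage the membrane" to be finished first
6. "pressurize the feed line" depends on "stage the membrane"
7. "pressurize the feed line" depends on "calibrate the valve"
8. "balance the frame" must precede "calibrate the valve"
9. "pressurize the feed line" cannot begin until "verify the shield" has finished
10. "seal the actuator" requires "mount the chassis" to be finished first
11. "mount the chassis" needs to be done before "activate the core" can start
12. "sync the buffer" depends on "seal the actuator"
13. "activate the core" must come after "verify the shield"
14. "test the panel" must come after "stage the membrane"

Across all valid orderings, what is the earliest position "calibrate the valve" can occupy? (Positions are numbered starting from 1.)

The steps that are forced before "calibrate the valve", directly or transitively, are "verify the shield", "stage the membrane", "initialize the bracket", "balance the frame". That's 4 steps.
With 4 mandatory predecessors, the earliest "calibrate the valve" can sit is position 4+1 = 5, and placing just those 4 first achieves it.

5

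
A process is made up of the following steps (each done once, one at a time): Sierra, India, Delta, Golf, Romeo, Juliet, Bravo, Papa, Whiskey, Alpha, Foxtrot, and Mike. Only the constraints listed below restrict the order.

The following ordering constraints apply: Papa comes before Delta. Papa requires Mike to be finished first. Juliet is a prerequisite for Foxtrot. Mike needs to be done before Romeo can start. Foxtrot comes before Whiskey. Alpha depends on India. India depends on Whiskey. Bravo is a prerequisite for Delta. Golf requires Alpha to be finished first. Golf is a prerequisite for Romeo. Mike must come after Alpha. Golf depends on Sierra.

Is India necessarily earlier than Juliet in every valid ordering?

No

The constraints actually force Juliet before India (via Juliet → Foxtrot → Whiskey → India), not the other way around.
So India never precedes Juliet.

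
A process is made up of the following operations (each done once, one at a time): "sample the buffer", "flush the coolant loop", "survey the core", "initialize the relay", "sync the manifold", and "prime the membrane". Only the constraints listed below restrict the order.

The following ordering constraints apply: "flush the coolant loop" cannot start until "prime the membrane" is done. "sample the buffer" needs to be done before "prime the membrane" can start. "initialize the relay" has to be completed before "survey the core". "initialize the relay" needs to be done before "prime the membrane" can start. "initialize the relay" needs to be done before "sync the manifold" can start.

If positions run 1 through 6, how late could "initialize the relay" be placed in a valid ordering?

2

Following every chain forward from "initialize the relay", the operations that must come later are "flush the coolant loop", "survey the core", "sync the manifold", "prime the membrane" — 4 of them.
With 4 mandatory successors out of 6 operations total, the latest slot for "initialize the relay" is 6−4 = 2, and it's reachable by doing all non-successors before "initialize the relay".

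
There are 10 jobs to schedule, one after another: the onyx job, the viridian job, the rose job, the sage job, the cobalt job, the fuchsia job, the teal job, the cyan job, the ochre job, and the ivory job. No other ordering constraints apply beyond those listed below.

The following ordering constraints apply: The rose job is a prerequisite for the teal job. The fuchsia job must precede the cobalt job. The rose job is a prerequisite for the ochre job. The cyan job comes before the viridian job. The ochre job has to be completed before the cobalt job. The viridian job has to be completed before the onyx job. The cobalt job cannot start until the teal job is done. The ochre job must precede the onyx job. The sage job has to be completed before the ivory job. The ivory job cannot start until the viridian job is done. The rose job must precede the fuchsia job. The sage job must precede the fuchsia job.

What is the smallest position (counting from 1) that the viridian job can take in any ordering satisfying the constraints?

The only job forced before the viridian job (directly or transitively) is the cyan job.
So at minimum 1 job comes before the viridian job, putting the viridian job no earlier than position 2. That position is achievable by scheduling exactly that predecessor first.

2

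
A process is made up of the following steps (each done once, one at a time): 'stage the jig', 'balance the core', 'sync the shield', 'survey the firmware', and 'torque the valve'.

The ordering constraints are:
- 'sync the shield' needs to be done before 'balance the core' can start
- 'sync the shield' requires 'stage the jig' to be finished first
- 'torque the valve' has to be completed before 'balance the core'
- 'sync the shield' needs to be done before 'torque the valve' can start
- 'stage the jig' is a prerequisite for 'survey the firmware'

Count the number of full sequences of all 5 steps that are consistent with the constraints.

4

'stage the jig' is the only step with nothing required before it, so every ordering starts there.
Counting all ways to extend the partial order to a total order gives 4.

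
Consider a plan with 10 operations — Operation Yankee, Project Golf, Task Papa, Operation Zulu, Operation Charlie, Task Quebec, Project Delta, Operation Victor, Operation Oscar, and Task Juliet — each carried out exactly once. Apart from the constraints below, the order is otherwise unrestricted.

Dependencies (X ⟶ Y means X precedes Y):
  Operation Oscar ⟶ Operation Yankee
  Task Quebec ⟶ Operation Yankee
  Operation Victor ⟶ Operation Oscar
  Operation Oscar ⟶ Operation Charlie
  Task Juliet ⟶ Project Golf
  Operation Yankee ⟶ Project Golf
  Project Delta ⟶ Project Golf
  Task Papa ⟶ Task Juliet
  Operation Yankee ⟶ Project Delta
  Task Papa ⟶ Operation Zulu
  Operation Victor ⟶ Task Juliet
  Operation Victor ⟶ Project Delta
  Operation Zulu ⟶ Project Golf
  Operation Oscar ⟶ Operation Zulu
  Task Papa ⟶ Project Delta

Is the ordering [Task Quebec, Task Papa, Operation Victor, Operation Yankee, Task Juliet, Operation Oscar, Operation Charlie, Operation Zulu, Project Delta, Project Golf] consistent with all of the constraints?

In the proposed order, Operation Yankee appears before Operation Oscar.
But one of the constraints requires Operation Oscar before Operation Yankee, so this ordering violates it.

No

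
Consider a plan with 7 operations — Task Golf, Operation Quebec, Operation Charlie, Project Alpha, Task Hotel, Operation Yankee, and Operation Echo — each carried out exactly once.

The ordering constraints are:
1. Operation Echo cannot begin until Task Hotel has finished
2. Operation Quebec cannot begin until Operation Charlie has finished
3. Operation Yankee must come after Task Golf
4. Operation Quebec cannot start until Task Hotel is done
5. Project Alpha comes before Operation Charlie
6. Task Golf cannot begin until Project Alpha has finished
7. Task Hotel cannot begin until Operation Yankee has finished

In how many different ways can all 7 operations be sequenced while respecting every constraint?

9

Only Project Alpha has no prerequisites, so it must go first.
Enumerating by repeatedly choosing an available operation (one whose prerequisites are all placed) gives 9 distinct complete orderings.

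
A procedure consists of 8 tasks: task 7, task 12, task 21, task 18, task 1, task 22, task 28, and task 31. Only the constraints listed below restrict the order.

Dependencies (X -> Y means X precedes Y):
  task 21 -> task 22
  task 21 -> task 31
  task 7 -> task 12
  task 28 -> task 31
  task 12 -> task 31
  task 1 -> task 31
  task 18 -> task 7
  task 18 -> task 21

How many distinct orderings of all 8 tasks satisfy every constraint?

The tasks with no prerequisites are task 18, task 1, task 28; any of them can be placed first.
Enumerating by repeatedly choosing an available task (one whose prerequisites are all placed) gives 342 distinct complete orderings.

342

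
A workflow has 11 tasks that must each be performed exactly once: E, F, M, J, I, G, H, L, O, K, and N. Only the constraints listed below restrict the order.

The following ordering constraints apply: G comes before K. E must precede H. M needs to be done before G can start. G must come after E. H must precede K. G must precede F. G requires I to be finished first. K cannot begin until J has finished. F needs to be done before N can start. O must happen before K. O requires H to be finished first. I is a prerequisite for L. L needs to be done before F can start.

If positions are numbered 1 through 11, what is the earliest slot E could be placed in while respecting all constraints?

1

No constraint forces any other task before E, so it can be placed first.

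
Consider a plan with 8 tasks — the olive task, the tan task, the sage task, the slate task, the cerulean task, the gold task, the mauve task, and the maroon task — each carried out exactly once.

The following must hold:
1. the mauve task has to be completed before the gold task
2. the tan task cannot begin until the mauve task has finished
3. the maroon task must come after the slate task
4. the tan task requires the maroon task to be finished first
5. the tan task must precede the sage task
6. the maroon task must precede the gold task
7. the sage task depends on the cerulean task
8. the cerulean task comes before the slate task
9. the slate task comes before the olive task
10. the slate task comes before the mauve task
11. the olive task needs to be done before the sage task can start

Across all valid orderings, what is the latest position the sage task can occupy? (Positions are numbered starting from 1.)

No constraint forces any task after the sage task, so it can be placed last, in position 8.

8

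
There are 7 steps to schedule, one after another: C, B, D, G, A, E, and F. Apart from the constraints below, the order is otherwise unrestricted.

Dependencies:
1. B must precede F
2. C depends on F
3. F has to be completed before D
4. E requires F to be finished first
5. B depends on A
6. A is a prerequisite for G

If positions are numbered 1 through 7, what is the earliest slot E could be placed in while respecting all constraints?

The steps that are forced before E, directly or transitively, are B, A, F. That's 3 steps.
With 3 mandatory predecessors, the earliest E can sit is position 3+1 = 4, and placing just those 3 first achieves it.

4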